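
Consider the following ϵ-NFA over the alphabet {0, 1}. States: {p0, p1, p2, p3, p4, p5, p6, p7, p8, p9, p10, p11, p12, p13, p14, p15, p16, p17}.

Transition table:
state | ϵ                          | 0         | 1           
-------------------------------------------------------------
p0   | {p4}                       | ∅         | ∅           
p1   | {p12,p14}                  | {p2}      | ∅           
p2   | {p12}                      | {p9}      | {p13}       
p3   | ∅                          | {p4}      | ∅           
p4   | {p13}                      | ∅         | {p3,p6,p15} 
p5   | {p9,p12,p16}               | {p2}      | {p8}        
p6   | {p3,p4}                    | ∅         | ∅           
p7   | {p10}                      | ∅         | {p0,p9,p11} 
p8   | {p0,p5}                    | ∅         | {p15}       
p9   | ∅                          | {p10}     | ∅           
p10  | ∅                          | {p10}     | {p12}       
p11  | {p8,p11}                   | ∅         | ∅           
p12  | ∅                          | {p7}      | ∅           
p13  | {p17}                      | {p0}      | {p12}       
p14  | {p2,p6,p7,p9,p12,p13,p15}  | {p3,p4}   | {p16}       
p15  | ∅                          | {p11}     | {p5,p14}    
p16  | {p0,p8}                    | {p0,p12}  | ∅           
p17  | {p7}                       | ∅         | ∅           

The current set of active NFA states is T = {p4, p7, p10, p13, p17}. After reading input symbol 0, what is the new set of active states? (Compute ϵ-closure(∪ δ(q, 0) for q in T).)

p10 on 0 → {p10}.
p13 on 0 → {p0}.
No 0-transition from p4, p7, p17.
Union after reading 0: {p0, p10}.
Now take the ϵ-closure:
From p0 via ϵ: add p4.
From p4 via ϵ: add p13.
From p13 via ϵ: add p17.
From p17 via ϵ: add p7.
No new states can be added; the closed set is {p0, p4, p7, p10, p13, p17}.

{p0, p4, p7, p10, p13, p17}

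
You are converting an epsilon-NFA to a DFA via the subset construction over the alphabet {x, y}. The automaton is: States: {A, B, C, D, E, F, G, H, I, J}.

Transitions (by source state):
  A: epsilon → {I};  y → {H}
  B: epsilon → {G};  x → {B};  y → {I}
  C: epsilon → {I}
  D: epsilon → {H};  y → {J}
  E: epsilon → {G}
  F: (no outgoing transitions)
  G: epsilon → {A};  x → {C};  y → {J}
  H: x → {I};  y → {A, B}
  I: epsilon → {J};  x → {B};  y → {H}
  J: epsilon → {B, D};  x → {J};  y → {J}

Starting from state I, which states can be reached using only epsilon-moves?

Start with {I}.
From I via epsilon: add J.
From J via epsilon: add B, D.
From B via epsilon: add G.
From D via epsilon: add H.
From G via epsilon: add A.
No new states can be added; the closed set is {A, B, D, G, H, I, J}.

{A, B, D, G, H, I, J}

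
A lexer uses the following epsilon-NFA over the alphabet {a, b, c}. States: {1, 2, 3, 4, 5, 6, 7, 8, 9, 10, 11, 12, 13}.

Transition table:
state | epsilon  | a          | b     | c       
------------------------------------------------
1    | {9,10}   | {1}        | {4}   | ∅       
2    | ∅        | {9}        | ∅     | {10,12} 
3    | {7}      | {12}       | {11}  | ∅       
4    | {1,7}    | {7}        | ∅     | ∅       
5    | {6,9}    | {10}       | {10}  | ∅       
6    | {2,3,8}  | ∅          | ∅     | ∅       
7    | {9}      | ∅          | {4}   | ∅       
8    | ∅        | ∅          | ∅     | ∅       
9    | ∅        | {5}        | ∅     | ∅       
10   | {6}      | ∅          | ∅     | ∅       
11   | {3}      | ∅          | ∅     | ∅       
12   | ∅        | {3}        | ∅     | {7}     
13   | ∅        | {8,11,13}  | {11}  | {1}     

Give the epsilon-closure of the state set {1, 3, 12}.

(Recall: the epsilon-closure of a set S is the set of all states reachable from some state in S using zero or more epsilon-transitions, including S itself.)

{1, 2, 3, 6, 7, 8, 9, 10, 12}

Start with {1, 3, 12}.
From 1 via epsilon: add 9, 10.
From 3 via epsilon: add 7.
From 10 via epsilon: add 6.
From 6 via epsilon: add 2, 8.
No new states can be added; the closed set is {1, 2, 3, 6, 7, 8, 9, 10, 12}.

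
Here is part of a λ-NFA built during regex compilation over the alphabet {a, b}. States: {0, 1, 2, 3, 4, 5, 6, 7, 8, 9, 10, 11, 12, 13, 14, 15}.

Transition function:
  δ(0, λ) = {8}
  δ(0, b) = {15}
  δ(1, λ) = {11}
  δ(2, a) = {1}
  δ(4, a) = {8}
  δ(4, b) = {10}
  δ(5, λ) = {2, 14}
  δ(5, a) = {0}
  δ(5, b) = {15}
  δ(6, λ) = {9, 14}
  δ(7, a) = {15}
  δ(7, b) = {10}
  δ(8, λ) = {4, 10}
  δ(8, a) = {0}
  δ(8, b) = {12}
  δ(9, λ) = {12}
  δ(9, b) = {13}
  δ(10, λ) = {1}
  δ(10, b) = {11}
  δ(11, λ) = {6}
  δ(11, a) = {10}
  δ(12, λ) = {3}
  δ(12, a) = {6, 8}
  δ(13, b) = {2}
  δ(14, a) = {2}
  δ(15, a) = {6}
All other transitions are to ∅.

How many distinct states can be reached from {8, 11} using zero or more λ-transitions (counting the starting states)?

Start with {8, 11}.
From 8 via λ: add 4, 10.
From 11 via λ: add 6.
From 6 via λ: add 9, 14.
From 10 via λ: add 1.
From 9 via λ: add 12.
From 12 via λ: add 3.
λ-closure = {1, 3, 4, 6, 8, 9, 10, 11, 12, 14}, which has 10 states.

10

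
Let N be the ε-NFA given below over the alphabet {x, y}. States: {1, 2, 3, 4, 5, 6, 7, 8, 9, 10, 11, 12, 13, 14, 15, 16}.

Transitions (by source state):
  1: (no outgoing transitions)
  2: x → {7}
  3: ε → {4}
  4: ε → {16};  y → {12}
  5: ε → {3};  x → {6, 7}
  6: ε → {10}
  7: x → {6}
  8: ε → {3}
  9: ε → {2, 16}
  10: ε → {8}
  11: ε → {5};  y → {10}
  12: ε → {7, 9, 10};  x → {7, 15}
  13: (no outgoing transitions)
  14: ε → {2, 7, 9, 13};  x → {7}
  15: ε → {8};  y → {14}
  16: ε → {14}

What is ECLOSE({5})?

{2, 3, 4, 5, 7, 9, 13, 14, 16}

Start with {5}.
From 5 via ε: add 3.
From 3 via ε: add 4.
From 4 via ε: add 16.
From 16 via ε: add 14.
From 14 via ε: add 2, 7, 9, 13.
No new states can be added; the closed set is {2, 3, 4, 5, 7, 9, 13, 14, 16}.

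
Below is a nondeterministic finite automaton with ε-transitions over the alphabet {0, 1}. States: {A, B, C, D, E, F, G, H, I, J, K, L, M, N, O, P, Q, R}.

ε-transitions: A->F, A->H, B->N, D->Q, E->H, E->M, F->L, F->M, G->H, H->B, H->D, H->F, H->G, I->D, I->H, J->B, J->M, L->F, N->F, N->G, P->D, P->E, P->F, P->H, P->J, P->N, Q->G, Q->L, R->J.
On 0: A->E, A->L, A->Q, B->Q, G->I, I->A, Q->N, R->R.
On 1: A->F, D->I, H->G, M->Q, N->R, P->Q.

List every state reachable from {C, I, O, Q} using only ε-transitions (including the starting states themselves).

Start with {C, I, O, Q}.
From I via ε: add D, H.
From Q via ε: add G, L.
From H via ε: add B, F.
From B via ε: add N.
From F via ε: add M.
No new states can be added; the closed set is {B, C, D, F, G, H, I, L, M, N, O, Q}.

{B, C, D, F, G, H, I, L, M, N, O, Q}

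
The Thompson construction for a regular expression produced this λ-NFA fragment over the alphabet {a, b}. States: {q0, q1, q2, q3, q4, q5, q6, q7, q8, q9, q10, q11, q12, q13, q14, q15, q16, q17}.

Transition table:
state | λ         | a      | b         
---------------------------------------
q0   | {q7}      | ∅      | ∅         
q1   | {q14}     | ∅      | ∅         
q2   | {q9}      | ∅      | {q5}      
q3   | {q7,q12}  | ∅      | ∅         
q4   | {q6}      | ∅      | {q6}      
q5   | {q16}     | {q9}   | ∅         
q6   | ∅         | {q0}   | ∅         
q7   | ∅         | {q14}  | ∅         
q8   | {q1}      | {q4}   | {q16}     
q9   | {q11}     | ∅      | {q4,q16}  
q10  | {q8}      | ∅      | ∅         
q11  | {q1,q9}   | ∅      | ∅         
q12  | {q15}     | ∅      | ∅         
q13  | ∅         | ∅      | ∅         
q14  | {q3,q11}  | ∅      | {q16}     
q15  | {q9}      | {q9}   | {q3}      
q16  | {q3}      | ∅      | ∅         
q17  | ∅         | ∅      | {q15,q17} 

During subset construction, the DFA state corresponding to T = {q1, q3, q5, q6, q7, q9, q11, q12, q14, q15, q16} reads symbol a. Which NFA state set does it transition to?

{q0, q1, q3, q7, q9, q11, q12, q14, q15}

q5 on a → {q9}.
q6 on a → {q0}.
q7 on a → {q14}.
q15 on a → {q9}.
No a-transition from q1, q3, q9, q11, q12, q14, q16.
Union after reading a: {q0, q9, q14}.
Now take the λ-closure:
From q0 via λ: add q7.
From q9 via λ: add q11.
From q14 via λ: add q3.
From q3 via λ: add q12.
From q11 via λ: add q1.
From q12 via λ: add q15.
No new states can be added; the closed set is {q0, q1, q3, q7, q9, q11, q12, q14, q15}.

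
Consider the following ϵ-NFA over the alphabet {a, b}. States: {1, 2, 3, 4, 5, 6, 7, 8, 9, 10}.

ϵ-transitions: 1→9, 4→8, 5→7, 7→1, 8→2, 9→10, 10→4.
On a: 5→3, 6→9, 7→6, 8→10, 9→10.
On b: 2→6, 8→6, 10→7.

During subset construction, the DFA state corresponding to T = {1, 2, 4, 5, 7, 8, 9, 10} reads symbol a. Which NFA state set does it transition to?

{2, 3, 4, 6, 8, 10}

5 on a → {3}.
7 on a → {6}.
8 on a → {10}.
9 on a → {10}.
No a-transition from 1, 2, 4, 10.
Union after reading a: {3, 6, 10}.
Now take the ϵ-closure:
From 10 via ϵ: add 4.
From 4 via ϵ: add 8.
From 8 via ϵ: add 2.
No new states can be added; the closed set is {2, 3, 4, 6, 8, 10}.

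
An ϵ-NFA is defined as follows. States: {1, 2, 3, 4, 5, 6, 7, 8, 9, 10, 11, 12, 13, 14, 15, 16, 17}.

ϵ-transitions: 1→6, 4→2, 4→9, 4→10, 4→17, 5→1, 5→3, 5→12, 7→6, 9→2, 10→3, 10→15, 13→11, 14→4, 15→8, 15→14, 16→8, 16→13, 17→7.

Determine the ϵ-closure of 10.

Start with {10}.
From 10 via ϵ: add 3, 15.
From 15 via ϵ: add 8, 14.
From 14 via ϵ: add 4.
From 4 via ϵ: add 2, 9, 17.
From 17 via ϵ: add 7.
From 7 via ϵ: add 6.
No new states can be added; the closed set is {2, 3, 4, 6, 7, 8, 9, 10, 14, 15, 17}.

{2, 3, 4, 6, 7, 8, 9, 10, 14, 15, 17}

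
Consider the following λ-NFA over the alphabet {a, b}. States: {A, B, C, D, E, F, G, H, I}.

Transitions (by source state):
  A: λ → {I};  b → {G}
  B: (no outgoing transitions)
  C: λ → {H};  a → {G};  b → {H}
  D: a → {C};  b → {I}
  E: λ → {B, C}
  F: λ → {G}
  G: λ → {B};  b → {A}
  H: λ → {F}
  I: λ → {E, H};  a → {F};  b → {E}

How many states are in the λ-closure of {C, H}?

5

Start with {C, H}.
From H via λ: add F.
From F via λ: add G.
From G via λ: add B.
λ-closure = {B, C, F, G, H}, which has 5 states.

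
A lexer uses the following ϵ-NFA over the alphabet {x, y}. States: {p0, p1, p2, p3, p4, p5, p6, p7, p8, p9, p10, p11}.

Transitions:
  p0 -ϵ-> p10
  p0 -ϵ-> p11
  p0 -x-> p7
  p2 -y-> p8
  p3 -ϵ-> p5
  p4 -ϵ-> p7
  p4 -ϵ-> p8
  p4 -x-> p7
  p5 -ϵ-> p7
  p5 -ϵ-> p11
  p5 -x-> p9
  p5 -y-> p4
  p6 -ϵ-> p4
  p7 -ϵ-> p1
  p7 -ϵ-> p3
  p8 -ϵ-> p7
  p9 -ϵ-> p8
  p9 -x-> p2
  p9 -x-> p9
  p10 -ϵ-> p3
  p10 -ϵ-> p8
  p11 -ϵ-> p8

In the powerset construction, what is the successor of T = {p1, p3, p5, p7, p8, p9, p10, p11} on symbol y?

{p1, p3, p4, p5, p7, p8, p11}

p5 on y → {p4}.
No y-transition from p1, p3, p7, p8, p9, p10, p11.
Union after reading y: {p4}.
Now take the ϵ-closure:
From p4 via ϵ: add p7, p8.
From p7 via ϵ: add p1, p3.
From p3 via ϵ: add p5.
From p5 via ϵ: add p11.
No new states can be added; the closed set is {p1, p3, p4, p5, p7, p8, p11}.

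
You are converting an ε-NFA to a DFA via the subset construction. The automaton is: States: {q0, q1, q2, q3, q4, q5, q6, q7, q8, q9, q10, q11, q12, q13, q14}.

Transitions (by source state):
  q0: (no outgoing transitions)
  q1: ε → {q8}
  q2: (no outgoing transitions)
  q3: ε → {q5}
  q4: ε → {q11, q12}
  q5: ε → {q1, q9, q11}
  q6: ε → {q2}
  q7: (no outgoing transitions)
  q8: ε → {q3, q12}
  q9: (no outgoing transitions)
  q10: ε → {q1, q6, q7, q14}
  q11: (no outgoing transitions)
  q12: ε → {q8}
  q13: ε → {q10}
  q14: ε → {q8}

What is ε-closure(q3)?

{q1, q3, q5, q8, q9, q11, q12}

Start with {q3}.
From q3 via ε: add q5.
From q5 via ε: add q1, q9, q11.
From q1 via ε: add q8.
From q8 via ε: add q12.
No new states can be added; the closed set is {q1, q3, q5, q8, q9, q11, q12}.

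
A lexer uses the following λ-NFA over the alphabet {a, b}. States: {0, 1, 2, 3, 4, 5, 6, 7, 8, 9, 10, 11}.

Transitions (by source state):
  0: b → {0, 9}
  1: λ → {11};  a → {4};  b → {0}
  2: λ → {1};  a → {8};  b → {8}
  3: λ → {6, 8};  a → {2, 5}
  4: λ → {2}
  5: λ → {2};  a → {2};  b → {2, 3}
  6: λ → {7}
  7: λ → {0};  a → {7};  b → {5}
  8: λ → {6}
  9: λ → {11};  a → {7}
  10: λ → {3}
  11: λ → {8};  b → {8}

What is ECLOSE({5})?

{0, 1, 2, 5, 6, 7, 8, 11}

Start with {5}.
From 5 via λ: add 2.
From 2 via λ: add 1.
From 1 via λ: add 11.
From 11 via λ: add 8.
From 8 via λ: add 6.
From 6 via λ: add 7.
From 7 via λ: add 0.
No new states can be added; the closed set is {0, 1, 2, 5, 6, 7, 8, 11}.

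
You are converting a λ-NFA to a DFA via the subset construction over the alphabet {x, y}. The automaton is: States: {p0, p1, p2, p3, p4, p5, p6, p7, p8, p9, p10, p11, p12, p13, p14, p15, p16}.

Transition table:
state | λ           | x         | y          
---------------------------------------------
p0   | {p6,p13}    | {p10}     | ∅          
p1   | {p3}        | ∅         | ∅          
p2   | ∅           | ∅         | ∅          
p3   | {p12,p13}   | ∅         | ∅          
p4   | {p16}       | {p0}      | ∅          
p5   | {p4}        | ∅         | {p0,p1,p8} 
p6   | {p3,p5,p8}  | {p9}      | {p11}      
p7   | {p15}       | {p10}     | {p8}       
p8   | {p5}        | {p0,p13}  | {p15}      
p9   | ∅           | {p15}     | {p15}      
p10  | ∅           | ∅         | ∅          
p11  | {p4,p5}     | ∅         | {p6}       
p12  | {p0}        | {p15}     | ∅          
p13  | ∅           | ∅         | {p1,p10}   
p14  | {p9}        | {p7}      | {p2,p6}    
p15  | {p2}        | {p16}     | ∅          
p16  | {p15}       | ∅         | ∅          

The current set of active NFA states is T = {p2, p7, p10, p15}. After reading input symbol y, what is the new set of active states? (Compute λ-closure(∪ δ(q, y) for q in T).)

{p2, p4, p5, p8, p15, p16}

p7 on y → {p8}.
No y-transition from p2, p10, p15.
Union after reading y: {p8}.
Now take the λ-closure:
From p8 via λ: add p5.
From p5 via λ: add p4.
From p4 via λ: add p16.
From p16 via λ: add p15.
From p15 via λ: add p2.
No new states can be added; the closed set is {p2, p4, p5, p8, p15, p16}.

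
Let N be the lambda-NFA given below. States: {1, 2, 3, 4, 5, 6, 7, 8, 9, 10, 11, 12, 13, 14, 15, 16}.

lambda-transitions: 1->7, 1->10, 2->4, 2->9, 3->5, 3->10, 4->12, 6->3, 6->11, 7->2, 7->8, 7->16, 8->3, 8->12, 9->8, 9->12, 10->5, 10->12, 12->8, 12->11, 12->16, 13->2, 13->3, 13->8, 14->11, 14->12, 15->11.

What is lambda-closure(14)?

{3, 5, 8, 10, 11, 12, 14, 16}

Start with {14}.
From 14 via lambda: add 11, 12.
From 12 via lambda: add 8, 16.
From 8 via lambda: add 3.
From 3 via lambda: add 5, 10.
No new states can be added; the closed set is {3, 5, 8, 10, 11, 12, 14, 16}.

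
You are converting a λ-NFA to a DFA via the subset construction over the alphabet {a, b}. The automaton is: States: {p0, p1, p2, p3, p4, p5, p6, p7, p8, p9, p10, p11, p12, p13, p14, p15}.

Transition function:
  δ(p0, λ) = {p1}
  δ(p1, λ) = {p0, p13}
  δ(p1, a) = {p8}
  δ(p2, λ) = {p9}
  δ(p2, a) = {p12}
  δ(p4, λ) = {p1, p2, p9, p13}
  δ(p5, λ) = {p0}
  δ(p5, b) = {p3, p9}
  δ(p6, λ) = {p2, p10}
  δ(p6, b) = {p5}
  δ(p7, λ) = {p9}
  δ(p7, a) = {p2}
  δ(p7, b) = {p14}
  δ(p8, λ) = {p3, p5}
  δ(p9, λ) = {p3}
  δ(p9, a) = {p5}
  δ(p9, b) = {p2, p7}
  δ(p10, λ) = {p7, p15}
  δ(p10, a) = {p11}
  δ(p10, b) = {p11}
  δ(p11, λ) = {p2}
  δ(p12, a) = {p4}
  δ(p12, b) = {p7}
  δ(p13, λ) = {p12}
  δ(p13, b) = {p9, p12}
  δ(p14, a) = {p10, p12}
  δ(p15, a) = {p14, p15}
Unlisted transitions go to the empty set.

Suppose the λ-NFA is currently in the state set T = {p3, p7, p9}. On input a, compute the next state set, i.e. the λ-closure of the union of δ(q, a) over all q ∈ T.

p7 on a → {p2}.
p9 on a → {p5}.
No a-transition from p3.
Union after reading a: {p2, p5}.
Now take the λ-closure:
From p2 via λ: add p9.
From p5 via λ: add p0.
From p0 via λ: add p1.
From p9 via λ: add p3.
From p1 via λ: add p13.
From p13 via λ: add p12.
No new states can be added; the closed set is {p0, p1, p2, p3, p5, p9, p12, p13}.

{p0, p1, p2, p3, p5, p9, p12, p13}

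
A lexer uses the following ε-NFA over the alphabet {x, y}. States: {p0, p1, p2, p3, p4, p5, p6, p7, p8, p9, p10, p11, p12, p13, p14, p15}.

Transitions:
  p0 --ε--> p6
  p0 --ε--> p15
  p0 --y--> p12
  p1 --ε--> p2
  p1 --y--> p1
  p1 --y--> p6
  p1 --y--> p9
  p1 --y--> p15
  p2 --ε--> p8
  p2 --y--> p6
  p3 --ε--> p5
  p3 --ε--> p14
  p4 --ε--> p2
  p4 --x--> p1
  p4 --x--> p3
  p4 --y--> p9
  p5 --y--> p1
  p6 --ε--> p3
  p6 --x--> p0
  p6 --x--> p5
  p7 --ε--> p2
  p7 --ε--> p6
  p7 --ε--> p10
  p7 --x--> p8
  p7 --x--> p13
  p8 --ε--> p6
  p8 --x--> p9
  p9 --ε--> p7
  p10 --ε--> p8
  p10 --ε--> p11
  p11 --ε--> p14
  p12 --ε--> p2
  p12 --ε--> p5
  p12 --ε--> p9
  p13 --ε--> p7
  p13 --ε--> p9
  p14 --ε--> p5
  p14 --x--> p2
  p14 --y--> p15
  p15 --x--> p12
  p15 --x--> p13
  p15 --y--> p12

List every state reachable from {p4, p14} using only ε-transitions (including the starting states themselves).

Start with {p4, p14}.
From p4 via ε: add p2.
From p14 via ε: add p5.
From p2 via ε: add p8.
From p8 via ε: add p6.
From p6 via ε: add p3.
No new states can be added; the closed set is {p2, p3, p4, p5, p6, p8, p14}.

{p2, p3, p4, p5, p6, p8, p14}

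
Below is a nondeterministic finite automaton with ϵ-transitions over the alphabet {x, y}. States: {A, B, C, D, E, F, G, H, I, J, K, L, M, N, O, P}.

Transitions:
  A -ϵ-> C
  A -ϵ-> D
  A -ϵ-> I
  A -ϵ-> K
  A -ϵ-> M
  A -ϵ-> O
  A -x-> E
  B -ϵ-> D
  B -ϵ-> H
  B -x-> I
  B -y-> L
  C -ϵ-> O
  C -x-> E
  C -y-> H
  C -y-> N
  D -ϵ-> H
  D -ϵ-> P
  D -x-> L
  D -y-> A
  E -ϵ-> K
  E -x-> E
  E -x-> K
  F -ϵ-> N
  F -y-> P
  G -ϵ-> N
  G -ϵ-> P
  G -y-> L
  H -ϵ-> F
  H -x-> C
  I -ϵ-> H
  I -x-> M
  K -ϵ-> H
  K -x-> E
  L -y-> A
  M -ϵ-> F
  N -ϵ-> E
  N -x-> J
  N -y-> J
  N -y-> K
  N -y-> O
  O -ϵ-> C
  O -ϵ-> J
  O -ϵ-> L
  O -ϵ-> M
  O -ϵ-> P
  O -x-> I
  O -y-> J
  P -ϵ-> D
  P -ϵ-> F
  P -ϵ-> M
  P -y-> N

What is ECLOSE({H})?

Start with {H}.
From H via ϵ: add F.
From F via ϵ: add N.
From N via ϵ: add E.
From E via ϵ: add K.
No new states can be added; the closed set is {E, F, H, K, N}.

{E, F, H, K, N}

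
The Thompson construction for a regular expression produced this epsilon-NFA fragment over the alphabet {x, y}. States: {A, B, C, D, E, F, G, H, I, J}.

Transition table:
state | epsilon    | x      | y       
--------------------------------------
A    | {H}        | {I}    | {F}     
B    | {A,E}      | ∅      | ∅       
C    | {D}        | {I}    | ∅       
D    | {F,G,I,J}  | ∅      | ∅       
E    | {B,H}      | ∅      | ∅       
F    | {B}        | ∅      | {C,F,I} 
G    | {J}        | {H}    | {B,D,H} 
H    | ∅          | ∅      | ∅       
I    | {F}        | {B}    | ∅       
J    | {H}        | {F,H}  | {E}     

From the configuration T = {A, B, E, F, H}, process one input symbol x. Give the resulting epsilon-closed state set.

{A, B, E, F, H, I}

A on x → {I}.
No x-transition from B, E, F, H.
Union after reading x: {I}.
Now take the epsilon-closure:
From I via epsilon: add F.
From F via epsilon: add B.
From B via epsilon: add A, E.
From A via epsilon: add H.
No new states can be added; the closed set is {A, B, E, F, H, I}.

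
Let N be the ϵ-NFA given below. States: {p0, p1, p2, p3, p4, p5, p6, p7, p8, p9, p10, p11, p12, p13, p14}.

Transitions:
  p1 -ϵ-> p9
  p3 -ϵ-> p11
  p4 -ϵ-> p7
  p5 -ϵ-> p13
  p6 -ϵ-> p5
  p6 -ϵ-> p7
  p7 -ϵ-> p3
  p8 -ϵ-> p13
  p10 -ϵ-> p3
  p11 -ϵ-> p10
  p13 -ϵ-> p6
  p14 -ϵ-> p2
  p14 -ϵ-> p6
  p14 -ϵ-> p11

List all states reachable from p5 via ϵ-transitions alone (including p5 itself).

Start with {p5}.
From p5 via ϵ: add p13.
From p13 via ϵ: add p6.
From p6 via ϵ: add p7.
From p7 via ϵ: add p3.
From p3 via ϵ: add p11.
From p11 via ϵ: add p10.
No new states can be added; the closed set is {p3, p5, p6, p7, p10, p11, p13}.

{p3, p5, p6, p7, p10, p11, p13}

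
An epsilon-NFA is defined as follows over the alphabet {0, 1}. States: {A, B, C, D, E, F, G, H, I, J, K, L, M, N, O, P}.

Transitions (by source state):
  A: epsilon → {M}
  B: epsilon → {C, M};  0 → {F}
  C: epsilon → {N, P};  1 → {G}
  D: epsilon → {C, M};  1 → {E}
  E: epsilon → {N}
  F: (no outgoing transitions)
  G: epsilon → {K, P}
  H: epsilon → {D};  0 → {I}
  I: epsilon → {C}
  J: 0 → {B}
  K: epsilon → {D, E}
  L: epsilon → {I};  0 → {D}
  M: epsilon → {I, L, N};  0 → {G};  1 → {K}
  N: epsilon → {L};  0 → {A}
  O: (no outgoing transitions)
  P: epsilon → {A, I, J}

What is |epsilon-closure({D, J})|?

Start with {D, J}.
From D via epsilon: add C, M.
From C via epsilon: add N, P.
From M via epsilon: add I, L.
From P via epsilon: add A.
epsilon-closure = {A, C, D, I, J, L, M, N, P}, which has 9 states.

9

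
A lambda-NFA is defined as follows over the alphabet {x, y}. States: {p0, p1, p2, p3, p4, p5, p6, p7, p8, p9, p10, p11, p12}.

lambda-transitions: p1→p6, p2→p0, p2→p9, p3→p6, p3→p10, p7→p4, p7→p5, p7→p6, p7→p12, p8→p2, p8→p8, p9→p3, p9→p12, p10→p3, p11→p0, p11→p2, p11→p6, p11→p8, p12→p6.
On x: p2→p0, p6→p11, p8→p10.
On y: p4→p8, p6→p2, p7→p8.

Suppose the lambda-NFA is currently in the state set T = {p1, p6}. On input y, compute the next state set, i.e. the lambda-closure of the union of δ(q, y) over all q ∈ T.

{p0, p2, p3, p6, p9, p10, p12}

p6 on y → {p2}.
No y-transition from p1.
Union after reading y: {p2}.
Now take the lambda-closure:
From p2 via lambda: add p0, p9.
From p9 via lambda: add p3, p12.
From p3 via lambda: add p6, p10.
No new states can be added; the closed set is {p0, p2, p3, p6, p9, p10, p12}.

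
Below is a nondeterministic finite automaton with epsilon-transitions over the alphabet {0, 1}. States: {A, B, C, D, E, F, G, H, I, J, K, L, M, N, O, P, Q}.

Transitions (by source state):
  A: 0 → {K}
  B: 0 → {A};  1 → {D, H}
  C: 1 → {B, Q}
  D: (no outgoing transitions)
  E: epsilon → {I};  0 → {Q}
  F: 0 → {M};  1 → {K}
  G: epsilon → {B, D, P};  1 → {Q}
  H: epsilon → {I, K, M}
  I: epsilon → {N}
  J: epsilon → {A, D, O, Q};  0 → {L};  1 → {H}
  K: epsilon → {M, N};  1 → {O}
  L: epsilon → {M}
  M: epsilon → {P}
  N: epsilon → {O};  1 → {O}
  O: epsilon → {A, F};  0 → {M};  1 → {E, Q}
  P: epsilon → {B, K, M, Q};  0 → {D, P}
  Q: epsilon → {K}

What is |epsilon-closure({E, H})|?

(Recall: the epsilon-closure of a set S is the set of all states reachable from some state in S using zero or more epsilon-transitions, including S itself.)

Start with {E, H}.
From E via epsilon: add I.
From H via epsilon: add K, M.
From I via epsilon: add N.
From M via epsilon: add P.
From N via epsilon: add O.
From P via epsilon: add B, Q.
From O via epsilon: add A, F.
epsilon-closure = {A, B, E, F, H, I, K, M, N, O, P, Q}, which has 12 states.

12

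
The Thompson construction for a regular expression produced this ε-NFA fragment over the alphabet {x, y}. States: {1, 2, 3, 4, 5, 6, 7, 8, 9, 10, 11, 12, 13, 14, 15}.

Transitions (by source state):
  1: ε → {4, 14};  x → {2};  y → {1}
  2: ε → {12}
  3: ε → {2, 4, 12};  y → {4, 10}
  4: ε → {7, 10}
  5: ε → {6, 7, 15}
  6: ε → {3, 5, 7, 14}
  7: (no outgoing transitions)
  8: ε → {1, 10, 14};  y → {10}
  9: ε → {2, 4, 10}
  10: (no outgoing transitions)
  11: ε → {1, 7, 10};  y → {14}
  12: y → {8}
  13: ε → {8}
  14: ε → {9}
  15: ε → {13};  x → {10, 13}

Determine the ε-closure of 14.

{2, 4, 7, 9, 10, 12, 14}

Start with {14}.
From 14 via ε: add 9.
From 9 via ε: add 2, 4, 10.
From 2 via ε: add 12.
From 4 via ε: add 7.
No new states can be added; the closed set is {2, 4, 7, 9, 10, 12, 14}.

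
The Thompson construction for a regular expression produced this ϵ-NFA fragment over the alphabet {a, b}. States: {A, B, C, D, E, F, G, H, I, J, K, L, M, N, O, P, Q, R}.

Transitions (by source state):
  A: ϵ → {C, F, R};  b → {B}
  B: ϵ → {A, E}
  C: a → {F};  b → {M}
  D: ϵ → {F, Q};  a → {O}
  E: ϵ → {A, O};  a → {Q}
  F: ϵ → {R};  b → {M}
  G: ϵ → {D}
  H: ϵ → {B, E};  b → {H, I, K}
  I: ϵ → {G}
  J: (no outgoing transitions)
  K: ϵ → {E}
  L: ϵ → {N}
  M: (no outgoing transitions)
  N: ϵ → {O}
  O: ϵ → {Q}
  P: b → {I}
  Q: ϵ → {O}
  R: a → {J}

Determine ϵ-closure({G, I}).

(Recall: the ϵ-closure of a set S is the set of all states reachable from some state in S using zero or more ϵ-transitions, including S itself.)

Start with {G, I}.
From G via ϵ: add D.
From D via ϵ: add F, Q.
From F via ϵ: add R.
From Q via ϵ: add O.
No new states can be added; the closed set is {D, F, G, I, O, Q, R}.

{D, F, G, I, O, Q, R}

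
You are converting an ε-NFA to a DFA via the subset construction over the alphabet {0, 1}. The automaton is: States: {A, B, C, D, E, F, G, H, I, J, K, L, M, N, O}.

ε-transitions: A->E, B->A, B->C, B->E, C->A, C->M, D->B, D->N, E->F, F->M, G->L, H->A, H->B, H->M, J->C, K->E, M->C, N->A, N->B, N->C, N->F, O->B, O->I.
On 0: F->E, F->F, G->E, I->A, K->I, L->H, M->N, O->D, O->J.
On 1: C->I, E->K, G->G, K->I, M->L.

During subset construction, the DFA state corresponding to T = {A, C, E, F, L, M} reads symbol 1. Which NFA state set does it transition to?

C on 1 → {I}.
E on 1 → {K}.
M on 1 → {L}.
No 1-transition from A, F, L.
Union after reading 1: {I, K, L}.
Now take the ε-closure:
From K via ε: add E.
From E via ε: add F.
From F via ε: add M.
From M via ε: add C.
From C via ε: add A.
No new states can be added; the closed set is {A, C, E, F, I, K, L, M}.

{A, C, E, F, I, K, L, M}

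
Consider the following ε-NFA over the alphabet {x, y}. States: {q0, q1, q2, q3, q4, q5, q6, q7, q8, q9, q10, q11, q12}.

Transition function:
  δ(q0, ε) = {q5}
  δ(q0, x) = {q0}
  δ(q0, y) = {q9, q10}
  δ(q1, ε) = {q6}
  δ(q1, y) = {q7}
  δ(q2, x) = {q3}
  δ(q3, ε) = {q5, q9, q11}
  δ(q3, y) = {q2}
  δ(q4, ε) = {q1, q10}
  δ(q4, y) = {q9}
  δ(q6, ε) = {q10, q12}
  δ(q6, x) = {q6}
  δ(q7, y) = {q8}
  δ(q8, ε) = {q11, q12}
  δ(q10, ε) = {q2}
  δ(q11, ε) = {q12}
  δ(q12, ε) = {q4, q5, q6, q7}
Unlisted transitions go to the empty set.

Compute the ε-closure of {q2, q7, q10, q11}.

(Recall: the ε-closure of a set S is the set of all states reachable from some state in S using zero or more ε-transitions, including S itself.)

Start with {q2, q7, q10, q11}.
From q11 via ε: add q12.
From q12 via ε: add q4, q5, q6.
From q4 via ε: add q1.
No new states can be added; the closed set is {q1, q2, q4, q5, q6, q7, q10, q11, q12}.

{q1, q2, q4, q5, q6, q7, q10, q11, q12}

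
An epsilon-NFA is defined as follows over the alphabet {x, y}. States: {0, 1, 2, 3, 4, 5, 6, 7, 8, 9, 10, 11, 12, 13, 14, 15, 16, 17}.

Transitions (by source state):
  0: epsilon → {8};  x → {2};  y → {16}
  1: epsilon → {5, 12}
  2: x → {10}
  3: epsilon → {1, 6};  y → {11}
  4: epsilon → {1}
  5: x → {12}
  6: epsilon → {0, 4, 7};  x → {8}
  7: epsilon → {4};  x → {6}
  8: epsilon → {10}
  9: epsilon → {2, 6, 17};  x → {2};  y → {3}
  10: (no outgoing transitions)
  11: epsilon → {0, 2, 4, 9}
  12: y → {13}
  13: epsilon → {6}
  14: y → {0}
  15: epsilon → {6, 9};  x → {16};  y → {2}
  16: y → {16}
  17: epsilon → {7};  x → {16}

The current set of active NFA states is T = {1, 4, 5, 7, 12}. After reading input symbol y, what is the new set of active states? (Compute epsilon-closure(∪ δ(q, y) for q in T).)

12 on y → {13}.
No y-transition from 1, 4, 5, 7.
Union after reading y: {13}.
Now take the epsilon-closure:
From 13 via epsilon: add 6.
From 6 via epsilon: add 0, 4, 7.
From 0 via epsilon: add 8.
From 4 via epsilon: add 1.
From 1 via epsilon: add 5, 12.
From 8 via epsilon: add 10.
No new states can be added; the closed set is {0, 1, 4, 5, 6, 7, 8, 10, 12, 13}.

{0, 1, 4, 5, 6, 7, 8, 10, 12, 13}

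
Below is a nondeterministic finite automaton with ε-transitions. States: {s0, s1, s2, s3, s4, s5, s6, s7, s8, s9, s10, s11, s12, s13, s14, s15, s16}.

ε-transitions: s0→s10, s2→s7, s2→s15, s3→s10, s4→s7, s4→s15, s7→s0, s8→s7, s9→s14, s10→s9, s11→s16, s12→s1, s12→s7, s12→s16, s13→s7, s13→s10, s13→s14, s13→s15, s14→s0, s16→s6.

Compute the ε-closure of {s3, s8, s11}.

{s0, s3, s6, s7, s8, s9, s10, s11, s14, s16}

Start with {s3, s8, s11}.
From s3 via ε: add s10.
From s8 via ε: add s7.
From s11 via ε: add s16.
From s7 via ε: add s0.
From s10 via ε: add s9.
From s16 via ε: add s6.
From s9 via ε: add s14.
No new states can be added; the closed set is {s0, s3, s6, s7, s8, s9, s10, s11, s14, s16}.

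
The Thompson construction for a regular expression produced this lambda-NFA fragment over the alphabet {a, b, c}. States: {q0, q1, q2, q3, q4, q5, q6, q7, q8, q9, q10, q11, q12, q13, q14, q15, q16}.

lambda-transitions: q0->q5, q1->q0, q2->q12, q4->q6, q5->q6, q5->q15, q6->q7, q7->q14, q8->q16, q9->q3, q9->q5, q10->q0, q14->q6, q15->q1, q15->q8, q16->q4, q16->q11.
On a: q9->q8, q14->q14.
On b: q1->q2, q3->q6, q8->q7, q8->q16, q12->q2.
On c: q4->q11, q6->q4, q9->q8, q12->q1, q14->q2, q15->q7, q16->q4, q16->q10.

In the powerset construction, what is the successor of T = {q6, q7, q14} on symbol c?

q6 on c → {q4}.
q14 on c → {q2}.
No c-transition from q7.
Union after reading c: {q2, q4}.
Now take the lambda-closure:
From q2 via lambda: add q12.
From q4 via lambda: add q6.
From q6 via lambda: add q7.
From q7 via lambda: add q14.
No new states can be added; the closed set is {q2, q4, q6, q7, q12, q14}.

{q2, q4, q6, q7, q12, q14}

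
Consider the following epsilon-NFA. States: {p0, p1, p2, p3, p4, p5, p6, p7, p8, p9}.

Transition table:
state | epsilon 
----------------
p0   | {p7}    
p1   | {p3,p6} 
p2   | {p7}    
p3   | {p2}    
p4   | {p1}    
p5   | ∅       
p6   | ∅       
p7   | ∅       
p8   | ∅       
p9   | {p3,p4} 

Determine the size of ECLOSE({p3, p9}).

Start with {p3, p9}.
From p3 via epsilon: add p2.
From p9 via epsilon: add p4.
From p2 via epsilon: add p7.
From p4 via epsilon: add p1.
From p1 via epsilon: add p6.
epsilon-closure = {p1, p2, p3, p4, p6, p7, p9}, which has 7 states.

7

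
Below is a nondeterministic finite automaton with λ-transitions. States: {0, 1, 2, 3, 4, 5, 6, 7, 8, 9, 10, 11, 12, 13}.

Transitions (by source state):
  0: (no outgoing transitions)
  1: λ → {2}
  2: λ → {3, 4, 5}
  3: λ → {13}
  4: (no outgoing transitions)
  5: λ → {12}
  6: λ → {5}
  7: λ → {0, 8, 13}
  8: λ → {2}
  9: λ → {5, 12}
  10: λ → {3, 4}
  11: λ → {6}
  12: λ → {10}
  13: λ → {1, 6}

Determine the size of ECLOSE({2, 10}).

Start with {2, 10}.
From 2 via λ: add 3, 4, 5.
From 3 via λ: add 13.
From 5 via λ: add 12.
From 13 via λ: add 1, 6.
λ-closure = {1, 2, 3, 4, 5, 6, 10, 12, 13}, which has 9 states.

9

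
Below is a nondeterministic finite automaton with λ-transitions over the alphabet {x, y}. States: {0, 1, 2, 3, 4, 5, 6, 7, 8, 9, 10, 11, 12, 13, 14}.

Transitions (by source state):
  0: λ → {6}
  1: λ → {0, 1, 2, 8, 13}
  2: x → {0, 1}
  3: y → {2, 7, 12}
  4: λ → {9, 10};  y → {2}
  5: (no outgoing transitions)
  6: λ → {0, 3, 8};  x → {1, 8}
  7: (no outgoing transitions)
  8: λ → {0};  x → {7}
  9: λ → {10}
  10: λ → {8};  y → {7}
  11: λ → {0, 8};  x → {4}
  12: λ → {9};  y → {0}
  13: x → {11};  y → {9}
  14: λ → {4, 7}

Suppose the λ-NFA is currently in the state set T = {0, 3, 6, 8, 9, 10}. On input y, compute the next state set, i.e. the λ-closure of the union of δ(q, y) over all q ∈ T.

3 on y → {2, 7, 12}.
10 on y → {7}.
No y-transition from 0, 6, 8, 9.
Union after reading y: {2, 7, 12}.
Now take the λ-closure:
From 12 via λ: add 9.
From 9 via λ: add 10.
From 10 via λ: add 8.
From 8 via λ: add 0.
From 0 via λ: add 6.
From 6 via λ: add 3.
No new states can be added; the closed set is {0, 2, 3, 6, 7, 8, 9, 10, 12}.

{0, 2, 3, 6, 7, 8, 9, 10, 12}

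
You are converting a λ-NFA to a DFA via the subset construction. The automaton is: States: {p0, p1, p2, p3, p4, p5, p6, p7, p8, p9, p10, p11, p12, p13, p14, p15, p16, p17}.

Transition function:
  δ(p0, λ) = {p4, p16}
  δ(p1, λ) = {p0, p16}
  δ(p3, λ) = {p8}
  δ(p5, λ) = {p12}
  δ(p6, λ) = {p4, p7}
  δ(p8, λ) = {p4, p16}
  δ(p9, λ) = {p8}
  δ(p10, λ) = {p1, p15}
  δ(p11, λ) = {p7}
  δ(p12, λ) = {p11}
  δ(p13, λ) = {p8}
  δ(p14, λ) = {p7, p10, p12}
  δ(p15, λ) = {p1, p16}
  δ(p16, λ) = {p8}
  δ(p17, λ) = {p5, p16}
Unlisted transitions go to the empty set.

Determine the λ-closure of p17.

{p4, p5, p7, p8, p11, p12, p16, p17}

Start with {p17}.
From p17 via λ: add p5, p16.
From p5 via λ: add p12.
From p16 via λ: add p8.
From p8 via λ: add p4.
From p12 via λ: add p11.
From p11 via λ: add p7.
No new states can be added; the closed set is {p4, p5, p7, p8, p11, p12, p16, p17}.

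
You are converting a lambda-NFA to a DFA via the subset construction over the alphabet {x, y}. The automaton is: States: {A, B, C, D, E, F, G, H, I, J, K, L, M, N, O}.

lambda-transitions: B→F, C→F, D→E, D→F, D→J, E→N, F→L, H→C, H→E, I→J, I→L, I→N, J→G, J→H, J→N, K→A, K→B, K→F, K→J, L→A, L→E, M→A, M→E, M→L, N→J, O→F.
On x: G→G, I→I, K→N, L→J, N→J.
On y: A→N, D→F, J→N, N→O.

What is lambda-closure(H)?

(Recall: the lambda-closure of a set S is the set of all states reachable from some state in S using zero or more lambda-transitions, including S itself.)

{A, C, E, F, G, H, J, L, N}

Start with {H}.
From H via lambda: add C, E.
From C via lambda: add F.
From E via lambda: add N.
From F via lambda: add L.
From N via lambda: add J.
From J via lambda: add G.
From L via lambda: add A.
No new states can be added; the closed set is {A, C, E, F, G, H, J, L, N}.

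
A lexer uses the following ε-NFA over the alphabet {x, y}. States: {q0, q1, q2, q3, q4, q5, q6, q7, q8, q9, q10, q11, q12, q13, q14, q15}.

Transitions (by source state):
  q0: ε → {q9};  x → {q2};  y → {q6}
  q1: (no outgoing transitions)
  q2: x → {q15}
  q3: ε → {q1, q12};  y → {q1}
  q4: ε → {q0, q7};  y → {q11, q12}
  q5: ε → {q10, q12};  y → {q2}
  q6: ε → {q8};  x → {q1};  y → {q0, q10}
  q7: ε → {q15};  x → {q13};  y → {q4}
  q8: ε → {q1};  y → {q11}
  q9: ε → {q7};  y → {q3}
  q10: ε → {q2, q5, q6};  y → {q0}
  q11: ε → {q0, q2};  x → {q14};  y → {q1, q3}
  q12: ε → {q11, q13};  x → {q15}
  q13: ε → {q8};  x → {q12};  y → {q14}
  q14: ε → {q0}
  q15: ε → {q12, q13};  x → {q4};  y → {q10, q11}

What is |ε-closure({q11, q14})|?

11

Start with {q11, q14}.
From q11 via ε: add q0, q2.
From q0 via ε: add q9.
From q9 via ε: add q7.
From q7 via ε: add q15.
From q15 via ε: add q12, q13.
From q13 via ε: add q8.
From q8 via ε: add q1.
ε-closure = {q0, q1, q2, q7, q8, q9, q11, q12, q13, q14, q15}, which has 11 states.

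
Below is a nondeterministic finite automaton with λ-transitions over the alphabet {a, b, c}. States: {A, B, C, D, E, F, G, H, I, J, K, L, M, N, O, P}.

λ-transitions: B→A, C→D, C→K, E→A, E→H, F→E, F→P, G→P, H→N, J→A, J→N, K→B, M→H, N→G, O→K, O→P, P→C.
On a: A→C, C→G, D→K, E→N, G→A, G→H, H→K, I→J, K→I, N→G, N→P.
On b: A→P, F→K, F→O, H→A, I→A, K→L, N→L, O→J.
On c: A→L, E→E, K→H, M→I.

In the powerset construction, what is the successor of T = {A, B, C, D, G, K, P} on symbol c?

{A, B, C, D, G, H, K, L, N, P}

A on c → {L}.
K on c → {H}.
No c-transition from B, C, D, G, P.
Union after reading c: {H, L}.
Now take the λ-closure:
From H via λ: add N.
From N via λ: add G.
From G via λ: add P.
From P via λ: add C.
From C via λ: add D, K.
From K via λ: add B.
From B via λ: add A.
No new states can be added; the closed set is {A, B, C, D, G, H, K, L, N, P}.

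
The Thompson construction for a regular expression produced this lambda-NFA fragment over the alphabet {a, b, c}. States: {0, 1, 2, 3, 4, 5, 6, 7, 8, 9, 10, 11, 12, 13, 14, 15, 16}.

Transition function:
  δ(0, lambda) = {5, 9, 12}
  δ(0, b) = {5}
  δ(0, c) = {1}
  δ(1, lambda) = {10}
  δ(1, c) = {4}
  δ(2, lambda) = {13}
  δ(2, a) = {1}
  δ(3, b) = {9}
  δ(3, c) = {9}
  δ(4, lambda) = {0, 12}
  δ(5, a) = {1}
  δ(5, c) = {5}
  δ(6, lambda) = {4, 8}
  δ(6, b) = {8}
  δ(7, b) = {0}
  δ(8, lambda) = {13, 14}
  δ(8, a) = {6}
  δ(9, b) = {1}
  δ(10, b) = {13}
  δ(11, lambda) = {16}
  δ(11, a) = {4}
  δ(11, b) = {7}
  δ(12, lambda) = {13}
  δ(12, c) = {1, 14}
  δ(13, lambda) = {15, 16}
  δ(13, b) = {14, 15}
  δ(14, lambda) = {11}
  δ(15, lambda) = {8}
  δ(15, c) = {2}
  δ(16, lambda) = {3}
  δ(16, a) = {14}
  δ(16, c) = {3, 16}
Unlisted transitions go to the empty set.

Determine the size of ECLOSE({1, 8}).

9

Start with {1, 8}.
From 1 via lambda: add 10.
From 8 via lambda: add 13, 14.
From 13 via lambda: add 15, 16.
From 14 via lambda: add 11.
From 16 via lambda: add 3.
lambda-closure = {1, 3, 8, 10, 11, 13, 14, 15, 16}, which has 9 states.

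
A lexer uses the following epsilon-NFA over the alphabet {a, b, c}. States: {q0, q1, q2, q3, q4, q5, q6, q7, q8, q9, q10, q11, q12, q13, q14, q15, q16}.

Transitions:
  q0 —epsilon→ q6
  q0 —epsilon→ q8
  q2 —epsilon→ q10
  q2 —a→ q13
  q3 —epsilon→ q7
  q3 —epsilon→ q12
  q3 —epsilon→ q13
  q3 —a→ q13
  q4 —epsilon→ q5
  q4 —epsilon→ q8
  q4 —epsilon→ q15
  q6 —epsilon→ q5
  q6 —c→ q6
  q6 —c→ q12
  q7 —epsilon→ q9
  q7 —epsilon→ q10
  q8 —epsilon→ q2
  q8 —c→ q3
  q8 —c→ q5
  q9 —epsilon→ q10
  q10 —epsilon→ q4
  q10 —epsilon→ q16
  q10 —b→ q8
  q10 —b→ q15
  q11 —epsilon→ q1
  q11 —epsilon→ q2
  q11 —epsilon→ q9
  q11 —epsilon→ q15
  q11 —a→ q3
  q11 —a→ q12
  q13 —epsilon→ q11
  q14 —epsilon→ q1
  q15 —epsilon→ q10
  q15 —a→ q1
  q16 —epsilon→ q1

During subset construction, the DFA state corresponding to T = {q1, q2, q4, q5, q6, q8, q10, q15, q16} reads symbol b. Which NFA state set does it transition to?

q10 on b → {q8, q15}.
No b-transition from q1, q2, q4, q5, q6, q8, q15, q16.
Union after reading b: {q8, q15}.
Now take the epsilon-closure:
From q8 via epsilon: add q2.
From q15 via epsilon: add q10.
From q10 via epsilon: add q4, q16.
From q4 via epsilon: add q5.
From q16 via epsilon: add q1.
No new states can be added; the closed set is {q1, q2, q4, q5, q8, q10, q15, q16}.

{q1, q2, q4, q5, q8, q10, q15, q16}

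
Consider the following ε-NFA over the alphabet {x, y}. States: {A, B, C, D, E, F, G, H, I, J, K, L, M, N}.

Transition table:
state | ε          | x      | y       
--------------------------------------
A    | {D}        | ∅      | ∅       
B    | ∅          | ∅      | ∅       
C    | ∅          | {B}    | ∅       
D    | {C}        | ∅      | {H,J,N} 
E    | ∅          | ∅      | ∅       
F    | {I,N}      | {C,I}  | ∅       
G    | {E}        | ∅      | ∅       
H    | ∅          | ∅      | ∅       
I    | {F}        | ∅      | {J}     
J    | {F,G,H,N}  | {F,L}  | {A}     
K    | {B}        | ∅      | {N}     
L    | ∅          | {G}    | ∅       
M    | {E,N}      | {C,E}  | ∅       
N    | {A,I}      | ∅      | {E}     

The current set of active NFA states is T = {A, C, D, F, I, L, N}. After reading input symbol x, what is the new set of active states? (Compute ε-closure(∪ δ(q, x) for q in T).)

{A, B, C, D, E, F, G, I, N}

C on x → {B}.
F on x → {C, I}.
L on x → {G}.
No x-transition from A, D, I, N.
Union after reading x: {B, C, G, I}.
Now take the ε-closure:
From G via ε: add E.
From I via ε: add F.
From F via ε: add N.
From N via ε: add A.
From A via ε: add D.
No new states can be added; the closed set is {A, B, C, D, E, F, G, I, N}.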